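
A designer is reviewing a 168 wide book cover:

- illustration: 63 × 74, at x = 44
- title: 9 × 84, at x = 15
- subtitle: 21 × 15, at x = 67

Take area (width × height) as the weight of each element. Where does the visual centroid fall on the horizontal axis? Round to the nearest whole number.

Areas → weights: illustration 63·74 = 4662, title 9·84 = 756, subtitle 21·15 = 315; Σw = 5733.
x: (4662·44 + 756·15 + 315·67) / 5733 = 237573 / 5733 ≈ 41.44

x ≈ 41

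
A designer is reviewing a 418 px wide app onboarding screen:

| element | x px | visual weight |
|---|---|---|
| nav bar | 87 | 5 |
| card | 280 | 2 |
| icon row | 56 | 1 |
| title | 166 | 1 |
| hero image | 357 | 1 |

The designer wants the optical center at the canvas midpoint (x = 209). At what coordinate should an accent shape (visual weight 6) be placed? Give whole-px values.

After adding the accent shape, total weight = 5 + 2 + 1 + 1 + 1 + 6 = 16.
x: need Σw·x = 16·209 = 3344. Existing = 5·87 + 2·280 + 1·56 + 1·166 + 1·357 = 1574. Remainder 1770 / 6 ≈ 295.00.

x ≈ 295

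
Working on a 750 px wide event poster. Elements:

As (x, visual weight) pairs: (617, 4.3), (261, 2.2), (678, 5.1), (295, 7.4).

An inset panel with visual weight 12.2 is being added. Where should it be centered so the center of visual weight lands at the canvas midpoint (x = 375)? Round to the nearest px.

New total weight: (4.3 + 2.2 + 5.1 + 7.4) + 12.2 = 31.2.
Along x: (8868.1 + 12.2·x) / 31.2 = 375 (existing moment 4.3·617 + 2.2·261 + 5.1·678 + 7.4·295 = 8868.1) ⇒ x = (11700.0 − 8868.1) / 12.2 ≈ 232.12.

x ≈ 232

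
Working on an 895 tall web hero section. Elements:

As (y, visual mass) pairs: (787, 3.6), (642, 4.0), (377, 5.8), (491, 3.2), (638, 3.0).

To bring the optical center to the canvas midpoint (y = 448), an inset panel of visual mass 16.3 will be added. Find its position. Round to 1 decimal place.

After adding the inset panel, total weight = 3.6 + 4.0 + 5.8 + 3.2 + 3.0 + 16.3 = 35.9.
y: need Σw·y = 35.9·448 = 16083.2. Existing = 3.6·787 + 4.0·642 + 5.8·377 + 3.2·491 + 3.0·638 = 11073.0. Remainder 5010.2 / 16.3 ≈ 307.37.

y ≈ 307.4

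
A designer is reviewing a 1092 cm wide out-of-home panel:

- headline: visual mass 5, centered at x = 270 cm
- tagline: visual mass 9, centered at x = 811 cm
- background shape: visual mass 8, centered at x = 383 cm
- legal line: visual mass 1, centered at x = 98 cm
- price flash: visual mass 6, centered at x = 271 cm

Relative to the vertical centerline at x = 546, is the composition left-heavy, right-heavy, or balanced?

Total weight = 5 + 9 + 8 + 1 + 6 = 29.
Σw·x = 5·270 + 9·811 + 8·383 + 1·98 + 6·271 = 13437, so x̄ = 13437/29 ≈ 463.34.
Since 463.3 is left of 546, the composition reads left-heavy.

left-heavy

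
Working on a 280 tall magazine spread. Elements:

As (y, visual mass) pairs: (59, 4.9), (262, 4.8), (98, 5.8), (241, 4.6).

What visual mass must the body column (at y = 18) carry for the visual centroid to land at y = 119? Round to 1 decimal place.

w ≈ 8.2

Fixed elements: Σw = 4.9 + 4.8 + 5.8 + 4.6 = 20.1, Σw·y = 4.9·59 + 4.8·262 + 5.8·98 + 4.6·241 = 3223.7.
Set Σw·y/Σw = 119: (3223.7 + 18w) = 119·(20.1 + w).
Solving: w = (119·20.1 − 3223.7) / (18 − 119) = -831.8 / -101 ≈ 8.24.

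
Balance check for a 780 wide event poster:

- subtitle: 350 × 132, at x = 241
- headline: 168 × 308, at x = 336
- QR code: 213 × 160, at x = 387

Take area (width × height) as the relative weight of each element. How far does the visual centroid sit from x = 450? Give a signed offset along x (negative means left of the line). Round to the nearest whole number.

Areas → weights: subtitle 350·132 = 46200, headline 168·308 = 51744, QR code 213·160 = 34080; Σw = 132024.
x: (46200·241 + 51744·336 + 34080·387) / 132024 = 41709144 / 132024 ≈ 315.92
Against x = 450, that's 315.92 − 450 = -134.08.

≈ -134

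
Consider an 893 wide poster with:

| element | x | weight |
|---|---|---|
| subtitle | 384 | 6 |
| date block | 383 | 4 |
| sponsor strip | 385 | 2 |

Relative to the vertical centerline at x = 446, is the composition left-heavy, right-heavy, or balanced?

Total weight = 6 + 4 + 2 = 12.
Σw·x = 6·384 + 4·383 + 2·385 = 4606, so x̄ = 4606/12 ≈ 383.83.
Since 383.8 is left of 446, the composition reads left-heavy.

left-heavy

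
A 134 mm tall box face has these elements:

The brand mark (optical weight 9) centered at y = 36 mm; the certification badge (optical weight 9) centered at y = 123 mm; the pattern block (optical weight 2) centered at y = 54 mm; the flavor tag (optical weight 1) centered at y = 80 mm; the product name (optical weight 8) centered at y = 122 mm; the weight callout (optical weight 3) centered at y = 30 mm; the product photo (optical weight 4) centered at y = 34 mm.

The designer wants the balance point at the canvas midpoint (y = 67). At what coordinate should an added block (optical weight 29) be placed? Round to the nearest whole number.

With the added block, Σw becomes 9 + 9 + 2 + 1 + 8 + 3 + 4 + 29 = 65.
y: target moment 65×67 = 4355; current 9·36 + 9·123 + 2·54 + 1·80 + 8·122 + 3·30 + 4·34 = 2821; the added block supplies 1534, so y = 1534/29 ≈ 52.90.

y ≈ 53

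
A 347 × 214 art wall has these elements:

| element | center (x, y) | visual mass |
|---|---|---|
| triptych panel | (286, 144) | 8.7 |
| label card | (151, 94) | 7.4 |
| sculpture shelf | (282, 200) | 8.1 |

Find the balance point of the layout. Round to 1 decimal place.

Total weight = 8.7 + 7.4 + 8.1 = 24.2.
Σw·x = 8.7·286 + 7.4·151 + 8.1·282 = 5889.8, so x̄ = 5889.8/24.2 ≈ 243.38.
Σw·y = 8.7·144 + 7.4·94 + 8.1·200 = 3568.4, so ȳ = 3568.4/24.2 ≈ 147.45.

(243.4, 147.5)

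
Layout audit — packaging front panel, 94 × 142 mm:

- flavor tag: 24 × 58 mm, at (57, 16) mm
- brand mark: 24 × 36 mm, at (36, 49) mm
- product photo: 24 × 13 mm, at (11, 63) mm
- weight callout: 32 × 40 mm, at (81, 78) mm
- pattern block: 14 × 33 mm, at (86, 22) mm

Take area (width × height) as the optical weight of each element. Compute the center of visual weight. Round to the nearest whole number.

Areas: flavor tag 24·58 = 1392, brand mark 24·36 = 864, product photo 24·13 = 312, weight callout 32·40 = 1280, pattern block 14·33 = 462. Total weight = 4310.
x-moment: 1392·57 + 864·36 + 312·11 + 1280·81 + 462·86 = 257292; centroid 257292/4310 ≈ 59.70.
y-moment: 1392·16 + 864·49 + 312·63 + 1280·78 + 462·22 = 194268; centroid 194268/4310 ≈ 45.07.

(60, 45)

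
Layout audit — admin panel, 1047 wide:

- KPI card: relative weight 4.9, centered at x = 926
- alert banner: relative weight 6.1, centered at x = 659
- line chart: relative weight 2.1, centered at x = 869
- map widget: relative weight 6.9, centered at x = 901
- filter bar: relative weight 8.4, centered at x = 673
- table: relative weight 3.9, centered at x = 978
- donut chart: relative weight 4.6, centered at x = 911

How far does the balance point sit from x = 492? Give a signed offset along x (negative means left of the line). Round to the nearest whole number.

Weights sum to 4.9 + 6.1 + 2.1 + 6.9 + 8.4 + 3.9 + 4.6 = 36.9.
Σw·x = 30257.1; x̄ = 30257.1/36.9 ≈ 819.98.
Difference: 819.98 − 492 ≈ 327.98.

≈ 328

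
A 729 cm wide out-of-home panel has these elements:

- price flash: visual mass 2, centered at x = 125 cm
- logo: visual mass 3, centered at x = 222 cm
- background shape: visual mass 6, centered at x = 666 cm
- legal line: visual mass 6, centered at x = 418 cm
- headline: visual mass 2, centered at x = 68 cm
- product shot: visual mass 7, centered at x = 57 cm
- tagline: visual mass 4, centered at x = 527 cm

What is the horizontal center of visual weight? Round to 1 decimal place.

x ≈ 335.4

Total weight = 2 + 3 + 6 + 6 + 2 + 7 + 4 = 30.
Σw·x = 2·125 + 3·222 + 6·666 + 6·418 + 2·68 + 7·57 + 4·527 = 10063, so x̄ = 10063/30 ≈ 335.43.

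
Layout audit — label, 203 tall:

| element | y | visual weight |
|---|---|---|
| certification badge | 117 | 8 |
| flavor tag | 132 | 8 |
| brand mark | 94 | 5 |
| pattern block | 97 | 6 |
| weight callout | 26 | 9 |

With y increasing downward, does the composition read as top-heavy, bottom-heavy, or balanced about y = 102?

Total weight = 8 + 8 + 5 + 6 + 9 = 36.
y-moment: 8·117 + 8·132 + 5·94 + 6·97 + 9·26 = 3278; centroid 3278/36 ≈ 91.06.
91.1 lies above (smaller y than) the midline 102, so the layout is top-heavy.

top-heavy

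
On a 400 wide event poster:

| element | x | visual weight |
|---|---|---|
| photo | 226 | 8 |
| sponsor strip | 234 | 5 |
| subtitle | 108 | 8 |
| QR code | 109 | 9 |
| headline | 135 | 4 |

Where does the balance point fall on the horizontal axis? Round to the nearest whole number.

x ≈ 158

Σw = 8 + 5 + 8 + 9 + 4 = 34.
x-moment: 8·226 + 5·234 + 8·108 + 9·109 + 4·135 = 5363; centroid 5363/34 ≈ 157.74.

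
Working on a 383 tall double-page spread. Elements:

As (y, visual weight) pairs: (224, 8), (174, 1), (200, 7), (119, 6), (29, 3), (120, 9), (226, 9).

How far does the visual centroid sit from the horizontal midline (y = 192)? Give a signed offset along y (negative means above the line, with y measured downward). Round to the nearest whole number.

≈ -23

Weights sum to 8 + 1 + 7 + 6 + 3 + 9 + 9 = 43.
y-moment: 8·224 + 1·174 + 7·200 + 6·119 + 3·29 + 9·120 + 9·226 = 7281; centroid 7281/43 ≈ 169.33.
Offset from y = 192: 169.33 − 192 ≈ -22.67.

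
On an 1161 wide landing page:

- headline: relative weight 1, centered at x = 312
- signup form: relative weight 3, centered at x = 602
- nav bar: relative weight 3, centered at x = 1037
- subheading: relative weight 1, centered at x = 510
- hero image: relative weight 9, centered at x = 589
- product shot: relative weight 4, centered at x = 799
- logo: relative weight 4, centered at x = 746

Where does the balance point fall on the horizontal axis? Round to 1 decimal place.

x ≈ 688.8

Total weight = 1 + 3 + 3 + 1 + 9 + 4 + 4 = 25.
Σw·x = 17220; x̄ = 17220/25 ≈ 688.80.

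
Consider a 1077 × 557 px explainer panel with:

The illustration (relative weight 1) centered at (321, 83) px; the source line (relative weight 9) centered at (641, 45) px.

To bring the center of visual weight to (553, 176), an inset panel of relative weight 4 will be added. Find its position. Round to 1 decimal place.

New total weight: (1 + 9) + 4 = 14.
x: target moment 14×553 = 7742; current 1·321 + 9·641 = 6090; the inset panel supplies 1652, so x = 1652/4 ≈ 413.00.
y: target moment 14×176 = 2464; current 1·83 + 9·45 = 488; the inset panel supplies 1976, so y = 1976/4 ≈ 494.00.

(413.0, 494.0)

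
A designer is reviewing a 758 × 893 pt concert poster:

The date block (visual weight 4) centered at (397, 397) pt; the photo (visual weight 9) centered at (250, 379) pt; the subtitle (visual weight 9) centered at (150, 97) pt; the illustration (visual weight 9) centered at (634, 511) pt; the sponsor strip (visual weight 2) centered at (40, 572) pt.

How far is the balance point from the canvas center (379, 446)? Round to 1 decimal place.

Weights sum to 4 + 9 + 9 + 9 + 2 = 33.
x: (4·397 + 9·250 + 9·150 + 9·634 + 2·40) / 33 = 10974 / 33 ≈ 332.55
y: (4·397 + 9·379 + 9·97 + 9·511 + 2·572) / 33 = 11615 / 33 ≈ 351.97
From (379, 446): dx = -46.45, dy = -94.03, so the distance is √(dx²+dy²) ≈ 104.88.

≈ 104.9 pt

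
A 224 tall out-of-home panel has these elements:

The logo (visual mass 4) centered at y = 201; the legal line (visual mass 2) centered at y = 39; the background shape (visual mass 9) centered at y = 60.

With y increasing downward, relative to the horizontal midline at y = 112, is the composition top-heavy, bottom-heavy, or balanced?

Weights sum to 4 + 2 + 9 = 15.
y-moment: 4·201 + 2·39 + 9·60 = 1422; centroid 1422/15 ≈ 94.80.
Since 94.8 is above (smaller y than) 112, the composition reads top-heavy.

top-heavy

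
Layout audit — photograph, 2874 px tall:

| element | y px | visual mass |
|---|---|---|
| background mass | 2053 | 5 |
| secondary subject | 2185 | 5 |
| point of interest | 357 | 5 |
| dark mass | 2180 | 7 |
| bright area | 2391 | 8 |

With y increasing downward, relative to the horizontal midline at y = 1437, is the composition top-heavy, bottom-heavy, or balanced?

bottom-heavy

Total weight = 5 + 5 + 5 + 7 + 8 = 30.
y-moment: 5·2053 + 5·2185 + 5·357 + 7·2180 + 8·2391 = 57363; centroid 57363/30 ≈ 1912.10.
Since 1912.1 is below (larger y than) 1437, the composition reads bottom-heavy.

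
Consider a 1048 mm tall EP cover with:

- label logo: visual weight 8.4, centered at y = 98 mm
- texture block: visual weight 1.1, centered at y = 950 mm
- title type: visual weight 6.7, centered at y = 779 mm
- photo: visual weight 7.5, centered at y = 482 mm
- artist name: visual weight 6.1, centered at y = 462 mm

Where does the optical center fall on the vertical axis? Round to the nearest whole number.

y ≈ 454

Total weight = 8.4 + 1.1 + 6.7 + 7.5 + 6.1 = 29.8.
Σw·y = 8.4·98 + 1.1·950 + 6.7·779 + 7.5·482 + 6.1·462 = 13520.7, so ȳ = 13520.7/29.8 ≈ 453.71.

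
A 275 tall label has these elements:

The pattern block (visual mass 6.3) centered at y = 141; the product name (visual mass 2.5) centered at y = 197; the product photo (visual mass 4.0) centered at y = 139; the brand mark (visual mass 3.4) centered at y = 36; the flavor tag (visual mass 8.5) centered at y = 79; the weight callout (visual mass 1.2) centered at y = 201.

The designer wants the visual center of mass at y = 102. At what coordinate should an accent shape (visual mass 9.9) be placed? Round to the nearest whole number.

y ≈ 69

After adding the accent shape, total weight = 6.3 + 2.5 + 4.0 + 3.4 + 8.5 + 1.2 + 9.9 = 35.8.
Along y: (2971.9 + 9.9·y) / 35.8 = 102 (existing moment 6.3·141 + 2.5·197 + 4.0·139 + 3.4·36 + 8.5·79 + 1.2·201 = 2971.9) ⇒ y = (3651.6 − 2971.9) / 9.9 ≈ 68.66.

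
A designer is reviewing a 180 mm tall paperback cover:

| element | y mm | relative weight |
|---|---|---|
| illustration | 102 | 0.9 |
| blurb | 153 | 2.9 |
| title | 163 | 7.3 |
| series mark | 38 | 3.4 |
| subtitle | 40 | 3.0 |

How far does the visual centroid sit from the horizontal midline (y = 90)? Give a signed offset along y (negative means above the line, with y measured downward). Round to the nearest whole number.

Σw = 0.9 + 2.9 + 7.3 + 3.4 + 3.0 = 17.5.
Σw·y = 0.9·102 + 2.9·153 + 7.3·163 + 3.4·38 + 3.0·40 = 1974.6, so ȳ = 1974.6/17.5 ≈ 112.83.
Against y = 90, that's 112.83 − 90 = 22.83.

≈ 23 mm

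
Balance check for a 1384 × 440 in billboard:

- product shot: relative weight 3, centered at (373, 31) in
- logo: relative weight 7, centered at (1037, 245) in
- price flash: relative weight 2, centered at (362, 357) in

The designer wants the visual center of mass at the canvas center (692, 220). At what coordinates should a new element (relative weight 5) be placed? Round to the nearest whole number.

(532, 244)

With the new element, Σw becomes 3 + 7 + 2 + 5 = 17.
x: target moment 17×692 = 11764; current 3·373 + 7·1037 + 2·362 = 9102; the new element supplies 2662, so x = 2662/5 ≈ 532.40.
y: target moment 17×220 = 3740; current 3·31 + 7·245 + 2·357 = 2522; the new element supplies 1218, so y = 1218/5 ≈ 243.60.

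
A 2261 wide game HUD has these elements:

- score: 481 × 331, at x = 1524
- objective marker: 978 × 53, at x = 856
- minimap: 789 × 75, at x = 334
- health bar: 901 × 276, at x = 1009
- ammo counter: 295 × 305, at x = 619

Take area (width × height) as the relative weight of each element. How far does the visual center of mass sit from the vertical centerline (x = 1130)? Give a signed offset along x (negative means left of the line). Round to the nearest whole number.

Areas: score 481·331 = 159211, objective marker 978·53 = 51834, minimap 789·75 = 59175, health bar 901·276 = 248676, ammo counter 295·305 = 89975. Total weight = 608871.
x-moment: 159211·1524 + 51834·856 + 59175·334 + 248676·1009 + 89975·619 = 613380527; centroid 613380527/608871 ≈ 1007.41.
Offset from x = 1130: 1007.41 − 1130 ≈ -122.59.

≈ -123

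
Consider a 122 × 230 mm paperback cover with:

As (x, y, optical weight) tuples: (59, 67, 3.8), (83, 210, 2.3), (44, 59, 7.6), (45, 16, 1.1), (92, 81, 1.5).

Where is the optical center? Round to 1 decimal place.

Weights sum to 3.8 + 2.3 + 7.6 + 1.1 + 1.5 = 16.3.
x-moment: 3.8·59 + 2.3·83 + 7.6·44 + 1.1·45 + 1.5·92 = 937.0; centroid 937.0/16.3 ≈ 57.48.
y-moment: 3.8·67 + 2.3·210 + 7.6·59 + 1.1·16 + 1.5·81 = 1325.1; centroid 1325.1/16.3 ≈ 81.29.

(57.5, 81.3)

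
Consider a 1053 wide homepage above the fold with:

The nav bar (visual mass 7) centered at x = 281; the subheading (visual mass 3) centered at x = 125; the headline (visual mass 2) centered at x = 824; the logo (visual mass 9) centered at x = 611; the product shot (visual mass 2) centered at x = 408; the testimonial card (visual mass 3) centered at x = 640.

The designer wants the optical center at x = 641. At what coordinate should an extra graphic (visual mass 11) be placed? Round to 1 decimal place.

x ≈ 1044.7

With the extra graphic, Σw becomes 7 + 3 + 2 + 9 + 2 + 3 + 11 = 37.
Along x: (12225 + 11·x) / 37 = 641 (existing moment 7·281 + 3·125 + 2·824 + 9·611 + 2·408 + 3·640 = 12225) ⇒ x = (23717 − 12225) / 11 ≈ 1044.73.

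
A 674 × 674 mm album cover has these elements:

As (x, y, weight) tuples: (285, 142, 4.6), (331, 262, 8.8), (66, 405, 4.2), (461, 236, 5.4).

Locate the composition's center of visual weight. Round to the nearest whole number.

Total weight = 4.6 + 8.8 + 4.2 + 5.4 = 23.0.
x-moment: 4.6·285 + 8.8·331 + 4.2·66 + 5.4·461 = 6990.4; centroid 6990.4/23.0 ≈ 303.93.
y-moment: 4.6·142 + 8.8·262 + 4.2·405 + 5.4·236 = 5934.2; centroid 5934.2/23.0 ≈ 258.01.

(304, 258)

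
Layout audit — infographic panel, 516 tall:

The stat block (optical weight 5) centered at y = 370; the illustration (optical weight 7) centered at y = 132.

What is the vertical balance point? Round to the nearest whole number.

y ≈ 231

Total weight = 5 + 7 = 12.
y: (5·370 + 7·132) / 12 = 2774 / 12 ≈ 231.17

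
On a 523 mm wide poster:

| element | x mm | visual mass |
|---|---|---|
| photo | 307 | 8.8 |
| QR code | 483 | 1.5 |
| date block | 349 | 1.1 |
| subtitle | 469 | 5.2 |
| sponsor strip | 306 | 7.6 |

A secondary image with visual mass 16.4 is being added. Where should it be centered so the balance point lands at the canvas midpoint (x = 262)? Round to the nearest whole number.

x ≈ 126

With the secondary image, Σw becomes 8.8 + 1.5 + 1.1 + 5.2 + 7.6 + 16.4 = 40.6.
x: need Σw·x = 40.6·262 = 10637.2. Existing = 8.8·307 + 1.5·483 + 1.1·349 + 5.2·469 + 7.6·306 = 8574.4. Remainder 2062.8 / 16.4 ≈ 125.78.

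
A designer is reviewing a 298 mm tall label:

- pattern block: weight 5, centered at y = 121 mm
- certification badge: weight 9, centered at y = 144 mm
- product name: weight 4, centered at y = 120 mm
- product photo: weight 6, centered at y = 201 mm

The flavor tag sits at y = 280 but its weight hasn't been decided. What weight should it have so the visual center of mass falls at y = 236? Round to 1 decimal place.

w ≈ 47.2

Existing Σw = 24 (5 + 9 + 4 + 6); existing moment 5·121 + 9·144 + 4·120 + 6·201 = 3587.
Balance at y = 236 requires (3587 + w·280) / (24 + w) = 236.
Rearranging, w·(280 − 236) = 236·24 − 3587 = 2077, so w ≈ 2077/44 = 47.20.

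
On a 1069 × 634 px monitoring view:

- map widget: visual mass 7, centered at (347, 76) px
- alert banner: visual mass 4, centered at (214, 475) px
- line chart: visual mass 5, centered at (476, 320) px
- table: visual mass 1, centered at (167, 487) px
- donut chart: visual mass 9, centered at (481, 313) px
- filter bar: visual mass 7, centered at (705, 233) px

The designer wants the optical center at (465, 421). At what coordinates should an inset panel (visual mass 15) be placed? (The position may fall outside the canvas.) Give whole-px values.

After adding the inset panel, total weight = 7 + 4 + 5 + 1 + 9 + 7 + 15 = 48.
Along x: (15096 + 15·x) / 48 = 465 (existing moment 7·347 + 4·214 + 5·476 + 1·167 + 9·481 + 7·705 = 15096) ⇒ x = (22320 − 15096) / 15 ≈ 481.60.
Along y: (8967 + 15·y) / 48 = 421 (existing moment 7·76 + 4·475 + 5·320 + 1·487 + 9·313 + 7·233 = 8967) ⇒ y = (20208 − 8967) / 15 ≈ 749.40.

(482, 749)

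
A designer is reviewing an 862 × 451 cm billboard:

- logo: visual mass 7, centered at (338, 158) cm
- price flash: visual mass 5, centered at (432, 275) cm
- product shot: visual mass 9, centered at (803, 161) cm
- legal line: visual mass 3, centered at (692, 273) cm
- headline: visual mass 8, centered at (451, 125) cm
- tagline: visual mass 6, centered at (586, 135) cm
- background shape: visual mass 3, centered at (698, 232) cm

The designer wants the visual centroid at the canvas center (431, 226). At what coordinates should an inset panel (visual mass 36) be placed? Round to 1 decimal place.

(281.7, 281.9)

New total weight: (7 + 5 + 9 + 3 + 8 + 6 + 3) + 36 = 77.
x: need Σw·x = 77·431 = 33187. Existing = 7·338 + 5·432 + 9·803 + 3·692 + 8·451 + 6·586 + 3·698 = 23047. Remainder 10140 / 36 ≈ 281.67.
y: need Σw·y = 77·226 = 17402. Existing = 7·158 + 5·275 + 9·161 + 3·273 + 8·125 + 6·135 + 3·232 = 7255. Remainder 10147 / 36 ≈ 281.86.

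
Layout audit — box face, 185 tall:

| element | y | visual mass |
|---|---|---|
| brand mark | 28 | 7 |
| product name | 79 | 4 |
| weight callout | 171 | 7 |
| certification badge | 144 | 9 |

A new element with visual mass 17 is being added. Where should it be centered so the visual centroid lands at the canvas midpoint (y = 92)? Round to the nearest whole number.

y ≈ 61

After adding the new element, total weight = 7 + 4 + 7 + 9 + 17 = 44.
y: target moment 44×92 = 4048; current 7·28 + 4·79 + 7·171 + 9·144 = 3005; the new element supplies 1043, so y = 1043/17 ≈ 61.35.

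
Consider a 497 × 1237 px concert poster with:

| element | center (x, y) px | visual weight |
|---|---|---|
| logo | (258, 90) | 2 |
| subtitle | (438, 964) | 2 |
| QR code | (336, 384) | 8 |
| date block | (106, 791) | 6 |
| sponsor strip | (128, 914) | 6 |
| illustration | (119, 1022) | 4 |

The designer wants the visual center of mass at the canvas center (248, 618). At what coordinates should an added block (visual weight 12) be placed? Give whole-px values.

With the added block, Σw becomes 2 + 2 + 8 + 6 + 6 + 4 + 12 = 40.
x: need Σw·x = 40·248 = 9920. Existing = 2·258 + 2·438 + 8·336 + 6·106 + 6·128 + 4·119 = 5960. Remainder 3960 / 12 ≈ 330.00.
y: need Σw·y = 40·618 = 24720. Existing = 2·90 + 2·964 + 8·384 + 6·791 + 6·914 + 4·1022 = 19498. Remainder 5222 / 12 ≈ 435.17.

(330, 435)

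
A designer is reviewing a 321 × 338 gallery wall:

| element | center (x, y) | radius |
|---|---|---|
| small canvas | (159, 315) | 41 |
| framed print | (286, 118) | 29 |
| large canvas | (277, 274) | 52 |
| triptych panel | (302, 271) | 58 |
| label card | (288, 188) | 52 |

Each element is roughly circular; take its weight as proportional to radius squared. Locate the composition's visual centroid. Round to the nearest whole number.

r² weights: small canvas 41² = 1681, framed print 29² = 841, large canvas 52² = 2704, triptych panel 58² = 3364, label card 52² = 2704. Total = 11294.
x-moment: 1681·159 + 841·286 + 2704·277 + 3364·302 + 2704·288 = 3051493; centroid 3051493/11294 ≈ 270.19.
y-moment: 1681·315 + 841·118 + 2704·274 + 3364·271 + 2704·188 = 2789645; centroid 2789645/11294 ≈ 247.00.

(270, 247)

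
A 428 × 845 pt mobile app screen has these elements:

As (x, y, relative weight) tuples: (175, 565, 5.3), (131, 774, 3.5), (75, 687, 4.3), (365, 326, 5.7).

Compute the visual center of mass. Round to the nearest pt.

Weights sum to 5.3 + 3.5 + 4.3 + 5.7 = 18.8.
x: (5.3·175 + 3.5·131 + 4.3·75 + 5.7·365) / 18.8 = 3789.0 / 18.8 ≈ 201.54
y: (5.3·565 + 3.5·774 + 4.3·687 + 5.7·326) / 18.8 = 10515.8 / 18.8 ≈ 559.35

(202, 559)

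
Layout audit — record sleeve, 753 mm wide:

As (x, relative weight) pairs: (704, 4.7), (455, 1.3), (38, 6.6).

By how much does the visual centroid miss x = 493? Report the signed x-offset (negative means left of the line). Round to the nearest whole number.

≈ -164 mm

Total weight = 4.7 + 1.3 + 6.6 = 12.6.
x: (4.7·704 + 1.3·455 + 6.6·38) / 12.6 = 4151.1 / 12.6 ≈ 329.45
Offset from x = 493: 329.45 − 493 ≈ -163.55.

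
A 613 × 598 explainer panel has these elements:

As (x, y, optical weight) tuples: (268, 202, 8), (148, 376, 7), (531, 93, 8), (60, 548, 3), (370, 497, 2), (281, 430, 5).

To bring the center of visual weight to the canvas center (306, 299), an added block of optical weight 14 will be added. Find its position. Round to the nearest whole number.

After adding the added block, total weight = 8 + 7 + 8 + 3 + 2 + 5 + 14 = 47.
Along x: (9753 + 14·x) / 47 = 306 (existing moment 8·268 + 7·148 + 8·531 + 3·60 + 2·370 + 5·281 = 9753) ⇒ x = (14382 − 9753) / 14 ≈ 330.64.
Along y: (9780 + 14·y) / 47 = 299 (existing moment 8·202 + 7·376 + 8·93 + 3·548 + 2·497 + 5·430 = 9780) ⇒ y = (14053 − 9780) / 14 ≈ 305.21.

(331, 305)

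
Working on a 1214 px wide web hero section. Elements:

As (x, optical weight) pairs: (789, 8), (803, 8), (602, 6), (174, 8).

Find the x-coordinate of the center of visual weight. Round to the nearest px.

x ≈ 591

Weights sum to 8 + 8 + 6 + 8 = 30.
x-moment: 8·789 + 8·803 + 6·602 + 8·174 = 17740; centroid 17740/30 ≈ 591.33.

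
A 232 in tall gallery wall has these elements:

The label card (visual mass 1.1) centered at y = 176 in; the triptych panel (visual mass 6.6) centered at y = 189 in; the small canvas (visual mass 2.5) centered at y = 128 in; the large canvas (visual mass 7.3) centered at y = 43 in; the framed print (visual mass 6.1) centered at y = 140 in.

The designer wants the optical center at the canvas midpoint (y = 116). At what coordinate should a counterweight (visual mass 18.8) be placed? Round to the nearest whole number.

y ≈ 106

After adding the counterweight, total weight = 1.1 + 6.6 + 2.5 + 7.3 + 6.1 + 18.8 = 42.4.
y: target moment 42.4×116 = 4918.4; current 1.1·176 + 6.6·189 + 2.5·128 + 7.3·43 + 6.1·140 = 2928.9; the counterweight supplies 1989.5, so y = 1989.5/18.8 ≈ 105.82.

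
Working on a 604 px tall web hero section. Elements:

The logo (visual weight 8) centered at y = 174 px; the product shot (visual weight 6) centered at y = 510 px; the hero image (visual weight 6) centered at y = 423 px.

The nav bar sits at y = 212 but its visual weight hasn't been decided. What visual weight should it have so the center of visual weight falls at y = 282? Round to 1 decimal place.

w ≈ 19.3

Existing Σw = 20 (8 + 6 + 6); existing moment 8·174 + 6·510 + 6·423 = 6990.
Set Σw·y/Σw = 282: (6990 + 212w) = 282·(20 + w).
So w = (282·20 − 6990)/(212 − 282) = -1350/-70 ≈ 19.29.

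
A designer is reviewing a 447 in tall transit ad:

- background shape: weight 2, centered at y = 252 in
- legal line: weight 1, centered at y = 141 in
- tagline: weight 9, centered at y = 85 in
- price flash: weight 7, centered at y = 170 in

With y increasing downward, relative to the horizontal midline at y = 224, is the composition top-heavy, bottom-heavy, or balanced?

top-heavy

Weights sum to 2 + 1 + 9 + 7 = 19.
Σw·y = 2·252 + 1·141 + 9·85 + 7·170 = 2600, so ȳ = 2600/19 ≈ 136.84.
136.8 lies above (smaller y than) the midline 224, so the layout is top-heavy.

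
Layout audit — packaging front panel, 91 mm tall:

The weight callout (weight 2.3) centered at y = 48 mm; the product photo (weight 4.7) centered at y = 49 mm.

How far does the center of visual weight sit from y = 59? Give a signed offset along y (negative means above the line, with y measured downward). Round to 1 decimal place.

≈ -10.3 mm

Weights sum to 2.3 + 4.7 = 7.0.
Σw·y = 2.3·48 + 4.7·49 = 340.7, so ȳ = 340.7/7.0 ≈ 48.67.
Difference: 48.67 − 59 ≈ -10.33.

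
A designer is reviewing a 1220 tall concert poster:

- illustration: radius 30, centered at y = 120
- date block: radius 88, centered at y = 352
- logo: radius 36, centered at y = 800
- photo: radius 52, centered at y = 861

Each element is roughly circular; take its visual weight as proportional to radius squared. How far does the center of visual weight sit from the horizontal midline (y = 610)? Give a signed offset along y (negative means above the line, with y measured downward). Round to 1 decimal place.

≈ -119.7

Weights ∝ r²: illustration 30² = 900, date block 88² = 7744, logo 36² = 1296, photo 52² = 2704; Σw = 12644.
Σw·y = 900·120 + 7744·352 + 1296·800 + 2704·861 = 6198832, so ȳ = 6198832/12644 ≈ 490.26.
Offset from y = 610: 490.26 − 610 ≈ -119.74.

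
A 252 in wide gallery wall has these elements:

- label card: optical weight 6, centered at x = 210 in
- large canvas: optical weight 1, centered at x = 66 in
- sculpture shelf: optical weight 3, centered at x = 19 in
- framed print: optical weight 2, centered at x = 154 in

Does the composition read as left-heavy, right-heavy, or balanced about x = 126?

Total weight = 6 + 1 + 3 + 2 = 12.
Σw·x = 6·210 + 1·66 + 3·19 + 2·154 = 1691, so x̄ = 1691/12 ≈ 140.92.
140.9 vs midline 126 → right-heavy.

right-heavy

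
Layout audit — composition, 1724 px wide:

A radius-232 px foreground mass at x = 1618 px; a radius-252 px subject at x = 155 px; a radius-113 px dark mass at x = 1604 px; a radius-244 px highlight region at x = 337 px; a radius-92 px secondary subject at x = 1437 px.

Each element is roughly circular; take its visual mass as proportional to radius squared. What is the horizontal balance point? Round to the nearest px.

x ≈ 755

r² weights: foreground mass 232² = 53824, subject 252² = 63504, dark mass 113² = 12769, highlight region 244² = 59536, secondary subject 92² = 8464. Total = 198097.
Σw·x = 53824·1618 + 63504·155 + 12769·1604 + 59536·337 + 8464·1437 = 149638228, so x̄ = 149638228/198097 ≈ 755.38.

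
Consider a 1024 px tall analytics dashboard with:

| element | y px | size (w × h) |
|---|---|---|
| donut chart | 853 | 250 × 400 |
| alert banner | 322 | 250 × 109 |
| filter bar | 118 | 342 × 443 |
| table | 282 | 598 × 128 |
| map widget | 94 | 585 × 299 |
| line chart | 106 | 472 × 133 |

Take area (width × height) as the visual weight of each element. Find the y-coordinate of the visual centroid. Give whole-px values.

Areas: donut chart 250·400 = 100000, alert banner 250·109 = 27250, filter bar 342·443 = 151506, table 598·128 = 76544, map widget 585·299 = 174915, line chart 472·133 = 62776. Total weight = 592991.
y: moment 156633882 / weight 592991 ≈ 264.14

y ≈ 264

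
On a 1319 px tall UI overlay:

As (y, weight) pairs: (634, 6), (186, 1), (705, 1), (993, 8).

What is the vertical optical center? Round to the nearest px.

Weights sum to 6 + 1 + 1 + 8 = 16.
y-moment: 6·634 + 1·186 + 1·705 + 8·993 = 12639; centroid 12639/16 ≈ 789.94.

y ≈ 790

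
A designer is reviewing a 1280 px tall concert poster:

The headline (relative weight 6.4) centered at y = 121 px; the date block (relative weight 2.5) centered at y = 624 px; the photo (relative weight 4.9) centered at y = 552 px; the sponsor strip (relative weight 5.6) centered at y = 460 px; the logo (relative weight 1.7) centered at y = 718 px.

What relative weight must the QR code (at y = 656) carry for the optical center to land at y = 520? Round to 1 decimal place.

w ≈ 15.7

Known weights sum to 6.4 + 2.5 + 4.9 + 5.6 + 1.7 = 21.1; their moment is 6.4·121 + 2.5·624 + 4.9·552 + 5.6·460 + 1.7·718 = 8835.8.
Set Σw·y/Σw = 520: (8835.8 + 656w) = 520·(21.1 + w).
So w = (520·21.1 − 8835.8)/(656 − 520) = 2136.2/136 ≈ 15.71.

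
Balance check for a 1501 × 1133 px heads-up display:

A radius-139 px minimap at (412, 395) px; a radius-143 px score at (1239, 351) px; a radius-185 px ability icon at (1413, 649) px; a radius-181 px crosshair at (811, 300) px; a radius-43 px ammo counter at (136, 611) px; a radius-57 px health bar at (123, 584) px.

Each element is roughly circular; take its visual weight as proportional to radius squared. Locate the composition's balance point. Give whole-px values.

Weights ∝ r²: minimap 139² = 19321, score 143² = 20449, ability icon 185² = 34225, crosshair 181² = 32761, ammo counter 43² = 1849, health bar 57² = 3249; Σw = 111854.
Σw·x = 108876750; x̄ = 108876750/111854 ≈ 973.38.
Σw·y = 49876874; ȳ = 49876874/111854 ≈ 445.91.

(973, 446)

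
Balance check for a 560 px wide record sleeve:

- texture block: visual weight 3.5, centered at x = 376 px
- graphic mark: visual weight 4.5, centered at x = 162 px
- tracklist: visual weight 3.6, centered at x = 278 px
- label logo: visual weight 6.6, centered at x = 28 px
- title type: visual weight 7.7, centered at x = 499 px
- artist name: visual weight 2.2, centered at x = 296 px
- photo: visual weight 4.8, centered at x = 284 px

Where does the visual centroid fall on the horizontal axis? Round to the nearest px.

Σw = 3.5 + 4.5 + 3.6 + 6.6 + 7.7 + 2.2 + 4.8 = 32.9.
Σw·x = 9087.3; x̄ = 9087.3/32.9 ≈ 276.21.

x ≈ 276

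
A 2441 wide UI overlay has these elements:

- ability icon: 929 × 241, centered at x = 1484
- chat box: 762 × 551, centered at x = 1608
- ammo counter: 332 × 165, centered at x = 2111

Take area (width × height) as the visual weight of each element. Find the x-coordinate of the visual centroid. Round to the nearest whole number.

x ≈ 1608

Taking area as weight: ability icon 929·241 = 223889, chat box 762·551 = 419862, ammo counter 332·165 = 54780. Sum 698531.
Σw·x = 223889·1484 + 419862·1608 + 54780·2111 = 1123029952, so x̄ = 1123029952/698531 ≈ 1607.70.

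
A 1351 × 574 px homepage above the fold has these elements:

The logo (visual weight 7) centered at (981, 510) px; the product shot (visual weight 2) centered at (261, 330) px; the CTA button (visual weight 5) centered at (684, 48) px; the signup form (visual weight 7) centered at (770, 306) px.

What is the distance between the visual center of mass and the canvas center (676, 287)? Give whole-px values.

Weights sum to 7 + 2 + 5 + 7 = 21.
Σw·x = 7·981 + 2·261 + 5·684 + 7·770 = 16199, so x̄ = 16199/21 ≈ 771.38.
Σw·y = 7·510 + 2·330 + 5·48 + 7·306 = 6612, so ȳ = 6612/21 ≈ 314.86.
Relative to (676, 287): Δ = (95.38, 27.86); |Δ| = √(95.38² + 27.86²) ≈ 99.37.

≈ 99 px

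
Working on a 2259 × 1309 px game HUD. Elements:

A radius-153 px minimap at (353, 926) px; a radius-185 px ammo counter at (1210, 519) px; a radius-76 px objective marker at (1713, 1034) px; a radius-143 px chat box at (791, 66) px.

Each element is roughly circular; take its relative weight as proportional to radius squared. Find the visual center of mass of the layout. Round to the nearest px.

(903, 558)

Weights ∝ r²: minimap 153² = 23409, ammo counter 185² = 34225, objective marker 76² = 5776, chat box 143² = 20449; Σw = 83859.
x-moment: 23409·353 + 34225·1210 + 5776·1713 + 20449·791 = 75745074; centroid 75745074/83859 ≈ 903.24.
y-moment: 23409·926 + 34225·519 + 5776·1034 + 20449·66 = 46761527; centroid 46761527/83859 ≈ 557.62.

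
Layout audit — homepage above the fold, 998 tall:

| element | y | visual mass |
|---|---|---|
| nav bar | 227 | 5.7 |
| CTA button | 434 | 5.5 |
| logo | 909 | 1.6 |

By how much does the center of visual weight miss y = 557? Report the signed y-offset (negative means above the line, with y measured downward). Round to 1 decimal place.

≈ -155.8

Weights sum to 5.7 + 5.5 + 1.6 = 12.8.
Σw·y = 5.7·227 + 5.5·434 + 1.6·909 = 5135.3, so ȳ = 5135.3/12.8 ≈ 401.20.
Against y = 557, that's 401.20 − 557 = -155.80.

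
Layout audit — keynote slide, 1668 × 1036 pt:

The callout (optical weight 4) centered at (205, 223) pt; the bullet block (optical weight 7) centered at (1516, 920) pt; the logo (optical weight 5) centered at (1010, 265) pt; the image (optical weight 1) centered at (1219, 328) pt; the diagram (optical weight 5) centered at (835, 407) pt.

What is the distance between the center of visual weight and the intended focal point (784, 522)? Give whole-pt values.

Σw = 4 + 7 + 5 + 1 + 5 = 22.
x: (4·205 + 7·1516 + 5·1010 + 1·1219 + 5·835) / 22 = 21876 / 22 ≈ 994.36
y: (4·223 + 7·920 + 5·265 + 1·328 + 5·407) / 22 = 11020 / 22 ≈ 500.91
From (784, 522): dx = 210.36, dy = -21.09, so the distance is √(dx²+dy²) ≈ 211.42.

≈ 211 pt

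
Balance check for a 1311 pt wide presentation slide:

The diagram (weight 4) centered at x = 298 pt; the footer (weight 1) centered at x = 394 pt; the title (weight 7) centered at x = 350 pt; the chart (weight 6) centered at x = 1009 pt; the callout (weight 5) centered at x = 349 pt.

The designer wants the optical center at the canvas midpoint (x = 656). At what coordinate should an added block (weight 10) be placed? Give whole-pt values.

x ≈ 981

With the added block, Σw becomes 4 + 1 + 7 + 6 + 5 + 10 = 33.
x: target moment 33×656 = 21648; current 4·298 + 1·394 + 7·350 + 6·1009 + 5·349 = 11835; the added block supplies 9813, so x = 9813/10 ≈ 981.30.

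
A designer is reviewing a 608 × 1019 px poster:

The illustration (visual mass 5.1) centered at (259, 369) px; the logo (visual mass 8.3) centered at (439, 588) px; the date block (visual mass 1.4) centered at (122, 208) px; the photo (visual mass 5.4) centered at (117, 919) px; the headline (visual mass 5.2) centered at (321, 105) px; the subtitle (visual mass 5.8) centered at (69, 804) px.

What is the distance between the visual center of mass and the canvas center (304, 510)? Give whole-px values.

Total weight = 5.1 + 8.3 + 1.4 + 5.4 + 5.2 + 5.8 = 31.2.
Σw·x = 7836.6; x̄ = 7836.6/31.2 ≈ 251.17.
Σw·y = 17225.3; ȳ = 17225.3/31.2 ≈ 552.09.
From (304, 510): dx = -52.83, dy = 42.09, so the distance is √(dx²+dy²) ≈ 67.55.

≈ 68 px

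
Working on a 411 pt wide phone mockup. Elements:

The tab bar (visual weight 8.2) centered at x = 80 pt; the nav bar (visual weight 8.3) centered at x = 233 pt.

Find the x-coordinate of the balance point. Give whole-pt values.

Total weight = 8.2 + 8.3 = 16.5.
Σw·x = 8.2·80 + 8.3·233 = 2589.9, so x̄ = 2589.9/16.5 ≈ 156.96.

x ≈ 157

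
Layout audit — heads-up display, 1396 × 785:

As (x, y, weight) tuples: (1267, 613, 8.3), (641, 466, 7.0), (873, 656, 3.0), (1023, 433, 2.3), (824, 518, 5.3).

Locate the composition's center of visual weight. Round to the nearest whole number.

(940, 543)

Total weight = 8.3 + 7.0 + 3.0 + 2.3 + 5.3 = 25.9.
x: (8.3·1267 + 7.0·641 + 3.0·873 + 2.3·1023 + 5.3·824) / 25.9 = 24342.2 / 25.9 ≈ 939.85
y: (8.3·613 + 7.0·466 + 3.0·656 + 2.3·433 + 5.3·518) / 25.9 = 14059.2 / 25.9 ≈ 542.83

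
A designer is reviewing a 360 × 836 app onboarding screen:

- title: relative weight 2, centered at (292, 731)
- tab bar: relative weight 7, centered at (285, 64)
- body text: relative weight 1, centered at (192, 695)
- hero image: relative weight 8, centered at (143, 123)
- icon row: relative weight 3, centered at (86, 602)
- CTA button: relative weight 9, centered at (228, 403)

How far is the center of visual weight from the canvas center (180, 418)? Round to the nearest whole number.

≈ 120

Σw = 2 + 7 + 1 + 8 + 3 + 9 = 30.
x: (2·292 + 7·285 + 1·192 + 8·143 + 3·86 + 9·228) / 30 = 6225 / 30 ≈ 207.50
y: (2·731 + 7·64 + 1·695 + 8·123 + 3·602 + 9·403) / 30 = 9022 / 30 ≈ 300.73
Offset from (180, 418): Δx ≈ 27.50, Δy ≈ -117.27; distance = √(Δx² + Δy²) ≈ 120.45.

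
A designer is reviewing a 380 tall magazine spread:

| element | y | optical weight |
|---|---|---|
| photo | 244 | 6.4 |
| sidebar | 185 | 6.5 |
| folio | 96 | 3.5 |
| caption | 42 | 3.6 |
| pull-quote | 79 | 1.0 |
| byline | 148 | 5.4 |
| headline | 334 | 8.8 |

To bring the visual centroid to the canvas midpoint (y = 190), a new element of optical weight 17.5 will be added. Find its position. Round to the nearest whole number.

With the new element, Σw becomes 6.4 + 6.5 + 3.5 + 3.6 + 1.0 + 5.4 + 8.8 + 17.5 = 52.7.
y: need Σw·y = 52.7·190 = 10013.0. Existing = 6.4·244 + 6.5·185 + 3.5·96 + 3.6·42 + 1.0·79 + 5.4·148 + 8.8·334 = 7068.7. Remainder 2944.3 / 17.5 ≈ 168.25.

y ≈ 168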